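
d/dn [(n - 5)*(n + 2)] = 2*n - 3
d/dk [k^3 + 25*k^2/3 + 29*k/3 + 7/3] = 3*k^2 + 50*k/3 + 29/3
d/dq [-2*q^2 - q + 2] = -4*q - 1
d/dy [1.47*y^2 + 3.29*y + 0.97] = 2.94*y + 3.29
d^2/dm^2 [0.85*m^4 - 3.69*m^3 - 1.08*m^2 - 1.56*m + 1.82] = 10.2*m^2 - 22.14*m - 2.16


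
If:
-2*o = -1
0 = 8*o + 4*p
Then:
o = 1/2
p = -1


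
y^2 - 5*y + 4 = (y - 4)*(y - 1)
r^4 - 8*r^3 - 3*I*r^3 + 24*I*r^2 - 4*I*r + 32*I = (r - 8)*(r - 2*I)^2*(r + I)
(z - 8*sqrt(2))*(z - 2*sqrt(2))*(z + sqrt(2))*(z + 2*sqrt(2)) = z^4 - 7*sqrt(2)*z^3 - 24*z^2 + 56*sqrt(2)*z + 128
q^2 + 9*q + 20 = (q + 4)*(q + 5)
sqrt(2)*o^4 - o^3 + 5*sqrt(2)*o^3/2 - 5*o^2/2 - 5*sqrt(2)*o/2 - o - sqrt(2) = (o + 2)*(o - sqrt(2))*(o + sqrt(2)/2)*(sqrt(2)*o + sqrt(2)/2)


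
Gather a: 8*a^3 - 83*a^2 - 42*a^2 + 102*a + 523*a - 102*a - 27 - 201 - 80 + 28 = 8*a^3 - 125*a^2 + 523*a - 280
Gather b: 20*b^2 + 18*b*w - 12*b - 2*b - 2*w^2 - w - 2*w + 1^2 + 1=20*b^2 + b*(18*w - 14) - 2*w^2 - 3*w + 2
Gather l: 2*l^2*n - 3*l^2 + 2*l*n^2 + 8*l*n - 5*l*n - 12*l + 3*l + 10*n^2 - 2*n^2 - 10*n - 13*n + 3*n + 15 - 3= l^2*(2*n - 3) + l*(2*n^2 + 3*n - 9) + 8*n^2 - 20*n + 12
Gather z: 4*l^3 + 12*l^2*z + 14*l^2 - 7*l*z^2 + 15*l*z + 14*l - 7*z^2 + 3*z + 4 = 4*l^3 + 14*l^2 + 14*l + z^2*(-7*l - 7) + z*(12*l^2 + 15*l + 3) + 4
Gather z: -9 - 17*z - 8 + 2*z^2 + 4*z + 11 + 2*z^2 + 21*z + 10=4*z^2 + 8*z + 4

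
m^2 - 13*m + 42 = (m - 7)*(m - 6)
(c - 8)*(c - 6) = c^2 - 14*c + 48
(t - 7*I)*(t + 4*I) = t^2 - 3*I*t + 28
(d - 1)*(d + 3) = d^2 + 2*d - 3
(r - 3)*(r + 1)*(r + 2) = r^3 - 7*r - 6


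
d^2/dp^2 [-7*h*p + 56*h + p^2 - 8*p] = 2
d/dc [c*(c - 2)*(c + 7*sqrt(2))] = 3*c^2 - 4*c + 14*sqrt(2)*c - 14*sqrt(2)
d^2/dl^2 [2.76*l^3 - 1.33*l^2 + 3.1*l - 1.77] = 16.56*l - 2.66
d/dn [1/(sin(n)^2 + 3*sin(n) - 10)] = -(2*sin(n) + 3)*cos(n)/(sin(n)^2 + 3*sin(n) - 10)^2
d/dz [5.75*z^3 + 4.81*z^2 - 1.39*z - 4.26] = 17.25*z^2 + 9.62*z - 1.39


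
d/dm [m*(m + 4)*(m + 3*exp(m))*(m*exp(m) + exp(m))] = (m^4 + 6*m^3*exp(m) + 9*m^3 + 39*m^2*exp(m) + 19*m^2 + 54*m*exp(m) + 8*m + 12*exp(m))*exp(m)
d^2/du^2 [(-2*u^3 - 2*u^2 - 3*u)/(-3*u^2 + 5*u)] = 214/(27*u^3 - 135*u^2 + 225*u - 125)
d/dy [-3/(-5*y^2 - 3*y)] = 3*(-10*y - 3)/(y^2*(5*y + 3)^2)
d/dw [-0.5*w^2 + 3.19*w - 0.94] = 3.19 - 1.0*w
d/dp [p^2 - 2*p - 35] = 2*p - 2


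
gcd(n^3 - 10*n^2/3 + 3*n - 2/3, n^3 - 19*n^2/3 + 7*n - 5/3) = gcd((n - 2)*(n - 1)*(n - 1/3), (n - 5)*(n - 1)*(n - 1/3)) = n^2 - 4*n/3 + 1/3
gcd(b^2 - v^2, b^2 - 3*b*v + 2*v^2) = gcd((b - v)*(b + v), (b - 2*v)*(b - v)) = -b + v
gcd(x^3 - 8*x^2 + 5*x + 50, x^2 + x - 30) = x - 5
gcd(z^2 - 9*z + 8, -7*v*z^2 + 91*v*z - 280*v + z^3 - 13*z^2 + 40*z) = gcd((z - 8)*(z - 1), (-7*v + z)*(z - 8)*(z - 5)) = z - 8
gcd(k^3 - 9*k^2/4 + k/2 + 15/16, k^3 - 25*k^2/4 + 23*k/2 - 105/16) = k^2 - 11*k/4 + 15/8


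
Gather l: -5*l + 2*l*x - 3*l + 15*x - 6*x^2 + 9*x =l*(2*x - 8) - 6*x^2 + 24*x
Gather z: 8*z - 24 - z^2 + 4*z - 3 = -z^2 + 12*z - 27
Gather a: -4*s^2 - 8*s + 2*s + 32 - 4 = -4*s^2 - 6*s + 28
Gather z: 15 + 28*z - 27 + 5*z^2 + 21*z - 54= 5*z^2 + 49*z - 66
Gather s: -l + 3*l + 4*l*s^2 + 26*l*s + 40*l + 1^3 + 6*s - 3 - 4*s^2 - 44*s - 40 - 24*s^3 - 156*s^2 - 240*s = 42*l - 24*s^3 + s^2*(4*l - 160) + s*(26*l - 278) - 42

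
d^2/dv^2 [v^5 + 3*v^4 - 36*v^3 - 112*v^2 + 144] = 20*v^3 + 36*v^2 - 216*v - 224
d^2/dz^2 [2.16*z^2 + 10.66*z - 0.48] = 4.32000000000000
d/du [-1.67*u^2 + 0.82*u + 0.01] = 0.82 - 3.34*u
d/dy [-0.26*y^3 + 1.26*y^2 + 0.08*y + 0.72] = -0.78*y^2 + 2.52*y + 0.08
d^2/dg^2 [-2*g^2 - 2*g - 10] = -4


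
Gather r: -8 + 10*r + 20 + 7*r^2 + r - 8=7*r^2 + 11*r + 4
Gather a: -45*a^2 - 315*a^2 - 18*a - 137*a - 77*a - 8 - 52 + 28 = -360*a^2 - 232*a - 32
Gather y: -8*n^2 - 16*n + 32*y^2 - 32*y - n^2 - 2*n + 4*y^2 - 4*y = -9*n^2 - 18*n + 36*y^2 - 36*y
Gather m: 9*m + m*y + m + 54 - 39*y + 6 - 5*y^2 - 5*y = m*(y + 10) - 5*y^2 - 44*y + 60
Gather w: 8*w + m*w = w*(m + 8)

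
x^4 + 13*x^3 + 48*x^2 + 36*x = x*(x + 1)*(x + 6)^2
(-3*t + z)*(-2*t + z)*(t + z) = 6*t^3 + t^2*z - 4*t*z^2 + z^3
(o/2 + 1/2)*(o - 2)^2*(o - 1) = o^4/2 - 2*o^3 + 3*o^2/2 + 2*o - 2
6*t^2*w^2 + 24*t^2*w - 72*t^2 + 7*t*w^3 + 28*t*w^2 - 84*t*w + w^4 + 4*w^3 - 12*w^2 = (t + w)*(6*t + w)*(w - 2)*(w + 6)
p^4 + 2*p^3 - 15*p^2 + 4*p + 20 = (p - 2)^2*(p + 1)*(p + 5)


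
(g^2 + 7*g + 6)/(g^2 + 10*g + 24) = (g + 1)/(g + 4)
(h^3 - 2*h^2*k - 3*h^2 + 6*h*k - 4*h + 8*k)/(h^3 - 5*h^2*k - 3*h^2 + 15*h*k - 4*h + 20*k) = (h - 2*k)/(h - 5*k)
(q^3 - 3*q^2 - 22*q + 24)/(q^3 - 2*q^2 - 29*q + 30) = (q + 4)/(q + 5)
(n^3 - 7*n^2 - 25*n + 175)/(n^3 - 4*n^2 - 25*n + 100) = (n - 7)/(n - 4)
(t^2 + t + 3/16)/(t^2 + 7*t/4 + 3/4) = (t + 1/4)/(t + 1)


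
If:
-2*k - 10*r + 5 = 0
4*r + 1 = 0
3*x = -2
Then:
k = 15/4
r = -1/4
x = -2/3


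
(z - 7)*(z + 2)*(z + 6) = z^3 + z^2 - 44*z - 84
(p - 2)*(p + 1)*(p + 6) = p^3 + 5*p^2 - 8*p - 12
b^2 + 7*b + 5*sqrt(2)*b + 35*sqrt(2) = (b + 7)*(b + 5*sqrt(2))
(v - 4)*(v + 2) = v^2 - 2*v - 8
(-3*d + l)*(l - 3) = -3*d*l + 9*d + l^2 - 3*l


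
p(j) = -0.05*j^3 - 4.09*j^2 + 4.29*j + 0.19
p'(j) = -0.15*j^2 - 8.18*j + 4.29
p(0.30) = 1.11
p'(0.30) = 1.82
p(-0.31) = -1.53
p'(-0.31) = 6.81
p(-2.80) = -42.79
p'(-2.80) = 26.02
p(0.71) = 1.16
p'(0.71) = -1.59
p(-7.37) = -233.57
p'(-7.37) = 56.43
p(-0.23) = -1.01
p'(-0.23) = 6.16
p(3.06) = -26.41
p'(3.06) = -22.15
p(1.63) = -3.90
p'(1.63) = -9.44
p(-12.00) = -553.85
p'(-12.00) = 80.85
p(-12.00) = -553.85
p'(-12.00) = 80.85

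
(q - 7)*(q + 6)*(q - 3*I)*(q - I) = q^4 - q^3 - 4*I*q^3 - 45*q^2 + 4*I*q^2 + 3*q + 168*I*q + 126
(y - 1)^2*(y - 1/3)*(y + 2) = y^4 - y^3/3 - 3*y^2 + 3*y - 2/3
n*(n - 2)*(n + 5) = n^3 + 3*n^2 - 10*n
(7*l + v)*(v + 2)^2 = 7*l*v^2 + 28*l*v + 28*l + v^3 + 4*v^2 + 4*v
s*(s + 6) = s^2 + 6*s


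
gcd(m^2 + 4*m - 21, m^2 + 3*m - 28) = m + 7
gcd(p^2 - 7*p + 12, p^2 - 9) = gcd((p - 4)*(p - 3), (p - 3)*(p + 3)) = p - 3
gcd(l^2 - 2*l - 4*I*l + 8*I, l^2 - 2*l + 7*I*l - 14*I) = l - 2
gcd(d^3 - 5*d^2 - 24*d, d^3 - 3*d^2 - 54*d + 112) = d - 8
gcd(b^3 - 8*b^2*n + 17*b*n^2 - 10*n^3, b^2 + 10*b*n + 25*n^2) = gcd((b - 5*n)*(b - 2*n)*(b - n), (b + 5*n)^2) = 1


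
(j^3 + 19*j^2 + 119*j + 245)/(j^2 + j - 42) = (j^2 + 12*j + 35)/(j - 6)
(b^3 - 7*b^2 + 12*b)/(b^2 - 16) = b*(b - 3)/(b + 4)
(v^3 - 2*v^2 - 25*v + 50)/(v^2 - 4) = (v^2 - 25)/(v + 2)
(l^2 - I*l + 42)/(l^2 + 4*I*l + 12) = (l - 7*I)/(l - 2*I)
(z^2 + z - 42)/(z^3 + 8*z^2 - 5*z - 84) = (z - 6)/(z^2 + z - 12)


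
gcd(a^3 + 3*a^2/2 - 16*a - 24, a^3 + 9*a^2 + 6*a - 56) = a + 4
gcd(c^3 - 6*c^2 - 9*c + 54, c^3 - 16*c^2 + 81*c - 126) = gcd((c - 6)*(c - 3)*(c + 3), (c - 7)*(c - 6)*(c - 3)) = c^2 - 9*c + 18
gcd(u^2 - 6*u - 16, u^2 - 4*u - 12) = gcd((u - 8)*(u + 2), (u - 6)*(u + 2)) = u + 2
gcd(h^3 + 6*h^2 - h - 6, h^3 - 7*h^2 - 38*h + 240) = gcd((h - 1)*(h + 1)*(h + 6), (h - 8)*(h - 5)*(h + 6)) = h + 6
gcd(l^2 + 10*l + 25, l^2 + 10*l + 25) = l^2 + 10*l + 25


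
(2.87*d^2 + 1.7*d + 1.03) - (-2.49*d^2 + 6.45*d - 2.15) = 5.36*d^2 - 4.75*d + 3.18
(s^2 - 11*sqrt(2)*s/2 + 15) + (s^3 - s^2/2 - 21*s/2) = s^3 + s^2/2 - 21*s/2 - 11*sqrt(2)*s/2 + 15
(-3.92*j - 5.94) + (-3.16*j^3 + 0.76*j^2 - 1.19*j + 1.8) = -3.16*j^3 + 0.76*j^2 - 5.11*j - 4.14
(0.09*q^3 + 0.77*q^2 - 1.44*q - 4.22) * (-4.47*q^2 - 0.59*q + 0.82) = -0.4023*q^5 - 3.495*q^4 + 6.0563*q^3 + 20.3444*q^2 + 1.309*q - 3.4604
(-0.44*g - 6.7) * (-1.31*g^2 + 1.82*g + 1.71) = 0.5764*g^3 + 7.9762*g^2 - 12.9464*g - 11.457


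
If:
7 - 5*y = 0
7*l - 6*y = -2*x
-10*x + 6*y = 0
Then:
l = 24/25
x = 21/25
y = 7/5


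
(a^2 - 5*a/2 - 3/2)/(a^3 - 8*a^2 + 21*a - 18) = (a + 1/2)/(a^2 - 5*a + 6)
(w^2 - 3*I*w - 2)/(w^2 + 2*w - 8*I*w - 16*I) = (w^2 - 3*I*w - 2)/(w^2 + w*(2 - 8*I) - 16*I)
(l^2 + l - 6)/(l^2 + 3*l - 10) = (l + 3)/(l + 5)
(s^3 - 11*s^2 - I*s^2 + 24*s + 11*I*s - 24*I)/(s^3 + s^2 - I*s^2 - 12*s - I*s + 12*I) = (s - 8)/(s + 4)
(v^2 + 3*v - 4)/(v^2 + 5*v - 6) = (v + 4)/(v + 6)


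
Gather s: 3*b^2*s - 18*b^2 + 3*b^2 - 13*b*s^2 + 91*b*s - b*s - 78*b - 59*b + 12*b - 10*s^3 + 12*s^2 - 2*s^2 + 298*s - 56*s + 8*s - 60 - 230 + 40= -15*b^2 - 125*b - 10*s^3 + s^2*(10 - 13*b) + s*(3*b^2 + 90*b + 250) - 250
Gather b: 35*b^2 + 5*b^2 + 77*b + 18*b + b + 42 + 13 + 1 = 40*b^2 + 96*b + 56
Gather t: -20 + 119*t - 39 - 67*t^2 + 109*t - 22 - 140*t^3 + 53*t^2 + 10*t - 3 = -140*t^3 - 14*t^2 + 238*t - 84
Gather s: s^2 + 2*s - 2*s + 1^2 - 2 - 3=s^2 - 4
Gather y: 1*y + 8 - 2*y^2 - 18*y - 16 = -2*y^2 - 17*y - 8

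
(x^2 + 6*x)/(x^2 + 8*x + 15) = x*(x + 6)/(x^2 + 8*x + 15)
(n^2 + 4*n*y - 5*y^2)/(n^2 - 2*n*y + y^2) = (-n - 5*y)/(-n + y)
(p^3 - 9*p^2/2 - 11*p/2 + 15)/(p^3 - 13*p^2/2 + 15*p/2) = (p + 2)/p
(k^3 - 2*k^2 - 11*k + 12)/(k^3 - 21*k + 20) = (k + 3)/(k + 5)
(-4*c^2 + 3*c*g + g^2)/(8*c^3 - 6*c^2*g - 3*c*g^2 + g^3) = (-4*c - g)/(8*c^2 + 2*c*g - g^2)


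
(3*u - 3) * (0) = 0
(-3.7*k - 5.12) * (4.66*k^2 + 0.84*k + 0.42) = -17.242*k^3 - 26.9672*k^2 - 5.8548*k - 2.1504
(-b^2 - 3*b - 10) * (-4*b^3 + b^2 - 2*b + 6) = 4*b^5 + 11*b^4 + 39*b^3 - 10*b^2 + 2*b - 60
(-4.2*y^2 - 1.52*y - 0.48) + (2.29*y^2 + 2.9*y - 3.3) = -1.91*y^2 + 1.38*y - 3.78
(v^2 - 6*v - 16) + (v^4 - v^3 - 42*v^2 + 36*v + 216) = v^4 - v^3 - 41*v^2 + 30*v + 200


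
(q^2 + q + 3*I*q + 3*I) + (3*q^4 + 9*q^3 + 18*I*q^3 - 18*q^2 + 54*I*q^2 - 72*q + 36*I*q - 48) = 3*q^4 + 9*q^3 + 18*I*q^3 - 17*q^2 + 54*I*q^2 - 71*q + 39*I*q - 48 + 3*I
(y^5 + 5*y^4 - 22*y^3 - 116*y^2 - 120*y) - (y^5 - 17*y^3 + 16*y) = 5*y^4 - 5*y^3 - 116*y^2 - 136*y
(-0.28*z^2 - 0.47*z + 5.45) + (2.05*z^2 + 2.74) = 1.77*z^2 - 0.47*z + 8.19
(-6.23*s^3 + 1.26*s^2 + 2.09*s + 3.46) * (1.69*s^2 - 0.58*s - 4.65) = -10.5287*s^5 + 5.7428*s^4 + 31.7708*s^3 - 1.2238*s^2 - 11.7253*s - 16.089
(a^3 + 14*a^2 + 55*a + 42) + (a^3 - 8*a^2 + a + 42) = 2*a^3 + 6*a^2 + 56*a + 84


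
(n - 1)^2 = n^2 - 2*n + 1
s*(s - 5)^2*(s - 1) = s^4 - 11*s^3 + 35*s^2 - 25*s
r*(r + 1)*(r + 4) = r^3 + 5*r^2 + 4*r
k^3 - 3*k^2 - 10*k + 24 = (k - 4)*(k - 2)*(k + 3)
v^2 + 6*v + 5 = (v + 1)*(v + 5)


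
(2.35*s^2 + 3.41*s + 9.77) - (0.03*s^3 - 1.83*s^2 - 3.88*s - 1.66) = -0.03*s^3 + 4.18*s^2 + 7.29*s + 11.43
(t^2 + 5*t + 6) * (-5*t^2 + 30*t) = -5*t^4 + 5*t^3 + 120*t^2 + 180*t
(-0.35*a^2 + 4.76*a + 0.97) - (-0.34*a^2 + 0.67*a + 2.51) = -0.00999999999999995*a^2 + 4.09*a - 1.54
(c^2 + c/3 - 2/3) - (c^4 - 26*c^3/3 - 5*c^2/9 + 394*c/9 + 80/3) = -c^4 + 26*c^3/3 + 14*c^2/9 - 391*c/9 - 82/3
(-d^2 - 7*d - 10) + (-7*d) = -d^2 - 14*d - 10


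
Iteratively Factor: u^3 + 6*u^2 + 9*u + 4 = (u + 4)*(u^2 + 2*u + 1) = (u + 1)*(u + 4)*(u + 1)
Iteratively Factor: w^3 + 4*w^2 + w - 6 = (w + 2)*(w^2 + 2*w - 3) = (w + 2)*(w + 3)*(w - 1)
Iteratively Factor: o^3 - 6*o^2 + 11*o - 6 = (o - 3)*(o^2 - 3*o + 2) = (o - 3)*(o - 2)*(o - 1)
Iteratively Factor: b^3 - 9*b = (b + 3)*(b^2 - 3*b) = (b - 3)*(b + 3)*(b)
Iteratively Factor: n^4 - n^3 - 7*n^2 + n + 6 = (n + 1)*(n^3 - 2*n^2 - 5*n + 6) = (n + 1)*(n + 2)*(n^2 - 4*n + 3) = (n - 3)*(n + 1)*(n + 2)*(n - 1)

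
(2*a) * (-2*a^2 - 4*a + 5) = -4*a^3 - 8*a^2 + 10*a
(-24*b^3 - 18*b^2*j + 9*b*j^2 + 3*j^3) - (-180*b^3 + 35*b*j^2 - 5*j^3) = 156*b^3 - 18*b^2*j - 26*b*j^2 + 8*j^3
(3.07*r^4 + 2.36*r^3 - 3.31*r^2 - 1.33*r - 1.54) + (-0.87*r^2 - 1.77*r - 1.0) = 3.07*r^4 + 2.36*r^3 - 4.18*r^2 - 3.1*r - 2.54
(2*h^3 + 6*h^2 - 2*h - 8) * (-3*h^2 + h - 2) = -6*h^5 - 16*h^4 + 8*h^3 + 10*h^2 - 4*h + 16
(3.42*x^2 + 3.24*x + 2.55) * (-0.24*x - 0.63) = -0.8208*x^3 - 2.9322*x^2 - 2.6532*x - 1.6065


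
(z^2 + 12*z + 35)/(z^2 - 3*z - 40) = (z + 7)/(z - 8)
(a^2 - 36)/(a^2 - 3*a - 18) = (a + 6)/(a + 3)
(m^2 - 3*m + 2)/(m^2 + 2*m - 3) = (m - 2)/(m + 3)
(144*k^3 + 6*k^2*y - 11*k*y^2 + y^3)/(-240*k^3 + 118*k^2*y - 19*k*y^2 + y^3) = (3*k + y)/(-5*k + y)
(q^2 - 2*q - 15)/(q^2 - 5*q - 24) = (q - 5)/(q - 8)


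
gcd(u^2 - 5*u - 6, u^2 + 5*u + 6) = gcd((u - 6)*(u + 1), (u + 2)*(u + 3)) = 1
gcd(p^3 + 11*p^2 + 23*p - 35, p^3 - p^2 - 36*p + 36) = p - 1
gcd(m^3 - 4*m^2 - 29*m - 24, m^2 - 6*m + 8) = 1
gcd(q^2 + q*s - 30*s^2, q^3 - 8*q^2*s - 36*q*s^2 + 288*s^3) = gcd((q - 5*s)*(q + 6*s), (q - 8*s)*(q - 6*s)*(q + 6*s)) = q + 6*s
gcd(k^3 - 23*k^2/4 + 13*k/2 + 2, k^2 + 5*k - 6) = 1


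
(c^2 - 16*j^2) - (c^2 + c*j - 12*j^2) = -c*j - 4*j^2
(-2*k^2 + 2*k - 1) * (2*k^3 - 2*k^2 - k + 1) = -4*k^5 + 8*k^4 - 4*k^3 - 2*k^2 + 3*k - 1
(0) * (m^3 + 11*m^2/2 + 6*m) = 0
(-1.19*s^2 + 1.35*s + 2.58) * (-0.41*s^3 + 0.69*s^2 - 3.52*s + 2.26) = 0.4879*s^5 - 1.3746*s^4 + 4.0625*s^3 - 5.6612*s^2 - 6.0306*s + 5.8308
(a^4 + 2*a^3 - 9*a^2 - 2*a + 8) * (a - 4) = a^5 - 2*a^4 - 17*a^3 + 34*a^2 + 16*a - 32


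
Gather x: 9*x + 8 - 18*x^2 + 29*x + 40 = -18*x^2 + 38*x + 48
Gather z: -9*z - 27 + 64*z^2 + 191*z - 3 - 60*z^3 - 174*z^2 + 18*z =-60*z^3 - 110*z^2 + 200*z - 30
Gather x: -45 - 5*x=-5*x - 45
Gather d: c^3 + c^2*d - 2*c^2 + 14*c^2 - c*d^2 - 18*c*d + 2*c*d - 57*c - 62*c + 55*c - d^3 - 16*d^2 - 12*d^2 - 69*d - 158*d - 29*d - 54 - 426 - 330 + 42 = c^3 + 12*c^2 - 64*c - d^3 + d^2*(-c - 28) + d*(c^2 - 16*c - 256) - 768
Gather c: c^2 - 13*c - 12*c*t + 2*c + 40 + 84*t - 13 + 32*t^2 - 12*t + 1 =c^2 + c*(-12*t - 11) + 32*t^2 + 72*t + 28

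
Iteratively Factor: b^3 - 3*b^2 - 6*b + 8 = (b - 4)*(b^2 + b - 2) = (b - 4)*(b - 1)*(b + 2)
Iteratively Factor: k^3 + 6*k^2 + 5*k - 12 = (k - 1)*(k^2 + 7*k + 12) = (k - 1)*(k + 3)*(k + 4)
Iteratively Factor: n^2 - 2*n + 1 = (n - 1)*(n - 1)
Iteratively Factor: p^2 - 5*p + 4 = (p - 4)*(p - 1)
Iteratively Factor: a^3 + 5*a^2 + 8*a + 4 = (a + 2)*(a^2 + 3*a + 2) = (a + 1)*(a + 2)*(a + 2)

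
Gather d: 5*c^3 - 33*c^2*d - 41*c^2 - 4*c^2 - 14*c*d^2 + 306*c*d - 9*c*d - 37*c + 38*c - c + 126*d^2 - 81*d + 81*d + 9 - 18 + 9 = 5*c^3 - 45*c^2 + d^2*(126 - 14*c) + d*(-33*c^2 + 297*c)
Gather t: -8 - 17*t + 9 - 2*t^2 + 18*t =-2*t^2 + t + 1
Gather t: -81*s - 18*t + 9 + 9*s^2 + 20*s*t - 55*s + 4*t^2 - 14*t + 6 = 9*s^2 - 136*s + 4*t^2 + t*(20*s - 32) + 15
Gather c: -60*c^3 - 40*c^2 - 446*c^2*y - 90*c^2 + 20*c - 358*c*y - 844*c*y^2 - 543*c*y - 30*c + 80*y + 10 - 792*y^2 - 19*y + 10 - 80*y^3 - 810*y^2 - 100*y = -60*c^3 + c^2*(-446*y - 130) + c*(-844*y^2 - 901*y - 10) - 80*y^3 - 1602*y^2 - 39*y + 20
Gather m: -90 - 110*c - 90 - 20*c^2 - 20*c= -20*c^2 - 130*c - 180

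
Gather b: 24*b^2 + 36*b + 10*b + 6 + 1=24*b^2 + 46*b + 7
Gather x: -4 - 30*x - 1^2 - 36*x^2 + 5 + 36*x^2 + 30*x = 0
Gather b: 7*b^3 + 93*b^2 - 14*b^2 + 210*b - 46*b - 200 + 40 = 7*b^3 + 79*b^2 + 164*b - 160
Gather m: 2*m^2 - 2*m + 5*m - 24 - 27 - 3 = 2*m^2 + 3*m - 54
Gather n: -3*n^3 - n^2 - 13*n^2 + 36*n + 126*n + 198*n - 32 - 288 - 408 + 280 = -3*n^3 - 14*n^2 + 360*n - 448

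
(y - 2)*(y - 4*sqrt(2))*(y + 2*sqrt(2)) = y^3 - 2*sqrt(2)*y^2 - 2*y^2 - 16*y + 4*sqrt(2)*y + 32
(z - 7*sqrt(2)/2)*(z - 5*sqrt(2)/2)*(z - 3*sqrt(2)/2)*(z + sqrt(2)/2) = z^4 - 7*sqrt(2)*z^3 + 28*z^2 - 17*sqrt(2)*z/2 - 105/4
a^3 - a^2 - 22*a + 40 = (a - 4)*(a - 2)*(a + 5)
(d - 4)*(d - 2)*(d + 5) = d^3 - d^2 - 22*d + 40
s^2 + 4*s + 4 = (s + 2)^2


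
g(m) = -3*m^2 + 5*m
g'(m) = 5 - 6*m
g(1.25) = 1.56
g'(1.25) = -2.50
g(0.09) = 0.43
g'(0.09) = 4.46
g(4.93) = -48.26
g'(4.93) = -24.58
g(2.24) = -3.85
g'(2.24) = -8.44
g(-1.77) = -18.25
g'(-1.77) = 15.62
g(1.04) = 1.96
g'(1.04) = -1.24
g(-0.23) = -1.31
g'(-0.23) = 6.38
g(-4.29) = -76.66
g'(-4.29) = 30.74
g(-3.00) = -42.00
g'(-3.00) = 23.00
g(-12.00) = -492.00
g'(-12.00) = 77.00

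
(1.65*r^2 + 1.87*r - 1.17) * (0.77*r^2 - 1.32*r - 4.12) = 1.2705*r^4 - 0.7381*r^3 - 10.1673*r^2 - 6.16*r + 4.8204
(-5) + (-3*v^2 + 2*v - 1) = -3*v^2 + 2*v - 6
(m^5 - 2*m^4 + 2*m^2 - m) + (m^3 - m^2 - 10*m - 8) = m^5 - 2*m^4 + m^3 + m^2 - 11*m - 8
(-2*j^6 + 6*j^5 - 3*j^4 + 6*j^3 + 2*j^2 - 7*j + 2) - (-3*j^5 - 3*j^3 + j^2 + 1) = -2*j^6 + 9*j^5 - 3*j^4 + 9*j^3 + j^2 - 7*j + 1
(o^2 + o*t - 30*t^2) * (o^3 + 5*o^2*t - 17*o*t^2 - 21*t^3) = o^5 + 6*o^4*t - 42*o^3*t^2 - 188*o^2*t^3 + 489*o*t^4 + 630*t^5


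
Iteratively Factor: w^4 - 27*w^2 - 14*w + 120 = (w + 3)*(w^3 - 3*w^2 - 18*w + 40) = (w - 5)*(w + 3)*(w^2 + 2*w - 8) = (w - 5)*(w - 2)*(w + 3)*(w + 4)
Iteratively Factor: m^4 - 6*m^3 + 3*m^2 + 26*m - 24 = (m - 1)*(m^3 - 5*m^2 - 2*m + 24) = (m - 1)*(m + 2)*(m^2 - 7*m + 12) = (m - 3)*(m - 1)*(m + 2)*(m - 4)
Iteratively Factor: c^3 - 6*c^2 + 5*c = (c)*(c^2 - 6*c + 5) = c*(c - 5)*(c - 1)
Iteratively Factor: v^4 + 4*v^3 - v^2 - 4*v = (v + 1)*(v^3 + 3*v^2 - 4*v) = (v - 1)*(v + 1)*(v^2 + 4*v) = v*(v - 1)*(v + 1)*(v + 4)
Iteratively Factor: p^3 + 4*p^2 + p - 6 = (p + 2)*(p^2 + 2*p - 3) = (p + 2)*(p + 3)*(p - 1)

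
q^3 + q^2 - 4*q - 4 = (q - 2)*(q + 1)*(q + 2)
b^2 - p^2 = (b - p)*(b + p)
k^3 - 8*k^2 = k^2*(k - 8)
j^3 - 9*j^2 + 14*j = j*(j - 7)*(j - 2)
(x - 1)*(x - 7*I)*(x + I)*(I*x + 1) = I*x^4 + 7*x^3 - I*x^3 - 7*x^2 + I*x^2 + 7*x - I*x - 7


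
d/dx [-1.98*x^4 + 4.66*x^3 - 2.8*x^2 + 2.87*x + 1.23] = -7.92*x^3 + 13.98*x^2 - 5.6*x + 2.87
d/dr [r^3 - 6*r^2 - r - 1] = 3*r^2 - 12*r - 1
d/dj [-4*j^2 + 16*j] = 16 - 8*j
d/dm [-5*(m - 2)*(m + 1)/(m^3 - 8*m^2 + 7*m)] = 5*(m^4 - 2*m^3 - 5*m^2 + 32*m - 14)/(m^2*(m^4 - 16*m^3 + 78*m^2 - 112*m + 49))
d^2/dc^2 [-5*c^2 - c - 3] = -10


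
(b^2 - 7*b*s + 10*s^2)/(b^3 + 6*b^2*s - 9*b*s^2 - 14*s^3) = (b - 5*s)/(b^2 + 8*b*s + 7*s^2)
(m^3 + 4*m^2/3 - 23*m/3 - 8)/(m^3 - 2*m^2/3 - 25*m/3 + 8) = (m + 1)/(m - 1)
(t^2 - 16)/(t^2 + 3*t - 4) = (t - 4)/(t - 1)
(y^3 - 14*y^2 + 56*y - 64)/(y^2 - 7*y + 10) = (y^2 - 12*y + 32)/(y - 5)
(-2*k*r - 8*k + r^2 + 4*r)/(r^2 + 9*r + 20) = (-2*k + r)/(r + 5)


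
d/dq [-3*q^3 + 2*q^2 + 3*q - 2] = -9*q^2 + 4*q + 3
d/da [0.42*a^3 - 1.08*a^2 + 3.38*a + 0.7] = 1.26*a^2 - 2.16*a + 3.38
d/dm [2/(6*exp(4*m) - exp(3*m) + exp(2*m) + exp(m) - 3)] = (-48*exp(3*m) + 6*exp(2*m) - 4*exp(m) - 2)*exp(m)/(6*exp(4*m) - exp(3*m) + exp(2*m) + exp(m) - 3)^2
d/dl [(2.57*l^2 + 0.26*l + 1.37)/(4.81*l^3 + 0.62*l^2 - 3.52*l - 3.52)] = (-12.3617*l^4 - 2.5012*l^3 - 28.9767*l^2 - 19.7916*l + 3.9072)/(23.1361*l^6 + 5.9644*l^5 - 33.478*l^4 - 38.2272*l^3 + 8.0256*l^2 + 24.7808*l + 12.3904)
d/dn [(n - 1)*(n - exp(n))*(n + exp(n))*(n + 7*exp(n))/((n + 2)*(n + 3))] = (-(n - 1)*(n + 2)*(n - exp(n))*(n + exp(n))*(n + 7*exp(n)) - (n - 1)*(n + 3)*(n - exp(n))*(n + exp(n))*(n + 7*exp(n)) + (n + 2)*(n + 3)*((1 - exp(n))*(n - 1)*(n + exp(n))*(n + 7*exp(n)) + (n - 1)*(n - exp(n))*(n + exp(n))*(7*exp(n) + 1) + (n - 1)*(n - exp(n))*(n + 7*exp(n))*(exp(n) + 1) + (n - exp(n))*(n + exp(n))*(n + 7*exp(n))))/((n + 2)^2*(n + 3)^2)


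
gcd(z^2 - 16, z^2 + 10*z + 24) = z + 4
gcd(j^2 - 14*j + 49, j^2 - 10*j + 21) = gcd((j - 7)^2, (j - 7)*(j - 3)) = j - 7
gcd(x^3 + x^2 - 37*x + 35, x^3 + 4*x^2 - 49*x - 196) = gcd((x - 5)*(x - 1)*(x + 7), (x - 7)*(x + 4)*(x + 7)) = x + 7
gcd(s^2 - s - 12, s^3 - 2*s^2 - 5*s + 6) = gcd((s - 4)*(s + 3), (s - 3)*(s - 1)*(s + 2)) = 1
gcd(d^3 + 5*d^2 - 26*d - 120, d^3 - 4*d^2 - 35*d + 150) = d^2 + d - 30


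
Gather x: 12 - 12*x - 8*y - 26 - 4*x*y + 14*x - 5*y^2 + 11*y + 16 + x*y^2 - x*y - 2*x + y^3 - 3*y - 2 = x*(y^2 - 5*y) + y^3 - 5*y^2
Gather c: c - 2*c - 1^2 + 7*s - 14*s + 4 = -c - 7*s + 3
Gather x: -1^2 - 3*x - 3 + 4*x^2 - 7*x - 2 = 4*x^2 - 10*x - 6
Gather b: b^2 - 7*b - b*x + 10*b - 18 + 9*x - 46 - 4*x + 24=b^2 + b*(3 - x) + 5*x - 40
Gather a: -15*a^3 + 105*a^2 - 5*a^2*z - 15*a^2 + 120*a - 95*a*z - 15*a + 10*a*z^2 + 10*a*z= -15*a^3 + a^2*(90 - 5*z) + a*(10*z^2 - 85*z + 105)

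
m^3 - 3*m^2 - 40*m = m*(m - 8)*(m + 5)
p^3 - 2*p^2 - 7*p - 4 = (p - 4)*(p + 1)^2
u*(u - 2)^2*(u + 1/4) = u^4 - 15*u^3/4 + 3*u^2 + u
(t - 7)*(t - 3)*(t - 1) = t^3 - 11*t^2 + 31*t - 21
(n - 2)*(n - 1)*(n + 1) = n^3 - 2*n^2 - n + 2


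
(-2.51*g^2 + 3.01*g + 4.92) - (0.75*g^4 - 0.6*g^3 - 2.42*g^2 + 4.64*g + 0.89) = -0.75*g^4 + 0.6*g^3 - 0.0899999999999999*g^2 - 1.63*g + 4.03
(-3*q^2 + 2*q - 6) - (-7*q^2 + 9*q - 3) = 4*q^2 - 7*q - 3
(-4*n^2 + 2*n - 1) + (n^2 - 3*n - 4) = -3*n^2 - n - 5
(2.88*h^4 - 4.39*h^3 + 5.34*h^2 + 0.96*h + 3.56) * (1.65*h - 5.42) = 4.752*h^5 - 22.8531*h^4 + 32.6048*h^3 - 27.3588*h^2 + 0.6708*h - 19.2952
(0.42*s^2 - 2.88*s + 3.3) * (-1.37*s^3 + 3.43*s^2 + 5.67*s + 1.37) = -0.5754*s^5 + 5.3862*s^4 - 12.018*s^3 - 4.4352*s^2 + 14.7654*s + 4.521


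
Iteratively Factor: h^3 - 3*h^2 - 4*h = (h - 4)*(h^2 + h) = (h - 4)*(h + 1)*(h)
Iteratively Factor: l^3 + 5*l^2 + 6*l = (l + 2)*(l^2 + 3*l) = l*(l + 2)*(l + 3)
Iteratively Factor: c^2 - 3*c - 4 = (c + 1)*(c - 4)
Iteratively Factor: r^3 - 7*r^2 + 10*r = (r)*(r^2 - 7*r + 10) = r*(r - 5)*(r - 2)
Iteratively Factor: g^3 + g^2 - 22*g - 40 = (g + 4)*(g^2 - 3*g - 10) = (g + 2)*(g + 4)*(g - 5)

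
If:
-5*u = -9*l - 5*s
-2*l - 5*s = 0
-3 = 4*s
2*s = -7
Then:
No Solution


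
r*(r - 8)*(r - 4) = r^3 - 12*r^2 + 32*r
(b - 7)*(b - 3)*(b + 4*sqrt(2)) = b^3 - 10*b^2 + 4*sqrt(2)*b^2 - 40*sqrt(2)*b + 21*b + 84*sqrt(2)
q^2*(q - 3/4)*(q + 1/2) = q^4 - q^3/4 - 3*q^2/8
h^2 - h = h*(h - 1)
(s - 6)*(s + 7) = s^2 + s - 42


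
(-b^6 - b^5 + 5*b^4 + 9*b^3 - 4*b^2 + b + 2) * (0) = 0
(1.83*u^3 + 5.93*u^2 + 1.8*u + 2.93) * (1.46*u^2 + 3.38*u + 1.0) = 2.6718*u^5 + 14.8432*u^4 + 24.5014*u^3 + 16.2918*u^2 + 11.7034*u + 2.93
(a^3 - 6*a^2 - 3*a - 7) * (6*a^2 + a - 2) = 6*a^5 - 35*a^4 - 26*a^3 - 33*a^2 - a + 14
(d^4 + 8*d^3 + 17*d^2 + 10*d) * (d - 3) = d^5 + 5*d^4 - 7*d^3 - 41*d^2 - 30*d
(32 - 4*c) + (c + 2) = 34 - 3*c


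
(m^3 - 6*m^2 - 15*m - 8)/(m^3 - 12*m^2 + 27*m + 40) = (m + 1)/(m - 5)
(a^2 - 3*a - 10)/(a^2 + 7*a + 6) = (a^2 - 3*a - 10)/(a^2 + 7*a + 6)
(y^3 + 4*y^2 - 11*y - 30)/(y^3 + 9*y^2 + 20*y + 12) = (y^2 + 2*y - 15)/(y^2 + 7*y + 6)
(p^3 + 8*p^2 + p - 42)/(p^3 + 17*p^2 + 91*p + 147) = (p - 2)/(p + 7)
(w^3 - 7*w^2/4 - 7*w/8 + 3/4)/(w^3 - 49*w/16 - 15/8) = 2*(2*w - 1)/(4*w + 5)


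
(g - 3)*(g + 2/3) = g^2 - 7*g/3 - 2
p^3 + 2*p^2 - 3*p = p*(p - 1)*(p + 3)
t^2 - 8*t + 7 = (t - 7)*(t - 1)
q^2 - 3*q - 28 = (q - 7)*(q + 4)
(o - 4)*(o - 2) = o^2 - 6*o + 8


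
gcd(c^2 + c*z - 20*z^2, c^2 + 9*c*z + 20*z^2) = c + 5*z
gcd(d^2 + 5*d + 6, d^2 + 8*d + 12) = d + 2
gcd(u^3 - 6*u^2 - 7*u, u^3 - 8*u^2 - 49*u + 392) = u - 7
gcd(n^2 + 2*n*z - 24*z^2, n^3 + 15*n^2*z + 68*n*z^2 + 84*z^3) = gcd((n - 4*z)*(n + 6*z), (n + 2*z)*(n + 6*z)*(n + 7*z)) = n + 6*z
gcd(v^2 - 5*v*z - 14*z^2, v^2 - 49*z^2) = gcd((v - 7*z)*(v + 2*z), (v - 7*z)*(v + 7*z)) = -v + 7*z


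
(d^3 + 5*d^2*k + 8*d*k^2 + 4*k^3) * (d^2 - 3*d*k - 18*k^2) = d^5 + 2*d^4*k - 25*d^3*k^2 - 110*d^2*k^3 - 156*d*k^4 - 72*k^5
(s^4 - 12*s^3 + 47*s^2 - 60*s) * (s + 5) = s^5 - 7*s^4 - 13*s^3 + 175*s^2 - 300*s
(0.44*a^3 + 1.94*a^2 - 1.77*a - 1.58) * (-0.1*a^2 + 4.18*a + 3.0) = -0.044*a^5 + 1.6452*a^4 + 9.6062*a^3 - 1.4206*a^2 - 11.9144*a - 4.74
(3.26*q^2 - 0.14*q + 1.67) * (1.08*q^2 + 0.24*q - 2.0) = 3.5208*q^4 + 0.6312*q^3 - 4.75*q^2 + 0.6808*q - 3.34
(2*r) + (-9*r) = -7*r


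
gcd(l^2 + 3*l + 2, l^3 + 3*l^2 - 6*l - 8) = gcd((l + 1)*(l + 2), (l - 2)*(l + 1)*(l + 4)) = l + 1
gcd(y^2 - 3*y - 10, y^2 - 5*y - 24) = 1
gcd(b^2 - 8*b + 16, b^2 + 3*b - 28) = b - 4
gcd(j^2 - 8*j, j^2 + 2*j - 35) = 1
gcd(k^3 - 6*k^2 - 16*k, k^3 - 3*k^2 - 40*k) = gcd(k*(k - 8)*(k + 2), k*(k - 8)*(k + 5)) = k^2 - 8*k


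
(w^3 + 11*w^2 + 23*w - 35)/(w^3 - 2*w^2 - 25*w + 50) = (w^2 + 6*w - 7)/(w^2 - 7*w + 10)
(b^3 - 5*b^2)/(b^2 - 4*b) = b*(b - 5)/(b - 4)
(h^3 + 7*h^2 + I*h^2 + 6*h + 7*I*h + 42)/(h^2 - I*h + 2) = (h^2 + h*(7 + 3*I) + 21*I)/(h + I)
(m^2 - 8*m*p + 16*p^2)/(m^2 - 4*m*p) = (m - 4*p)/m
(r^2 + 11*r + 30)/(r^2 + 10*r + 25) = (r + 6)/(r + 5)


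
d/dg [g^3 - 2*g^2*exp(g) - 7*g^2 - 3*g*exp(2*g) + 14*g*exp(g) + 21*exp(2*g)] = -2*g^2*exp(g) + 3*g^2 - 6*g*exp(2*g) + 10*g*exp(g) - 14*g + 39*exp(2*g) + 14*exp(g)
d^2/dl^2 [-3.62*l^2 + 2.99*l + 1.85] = -7.24000000000000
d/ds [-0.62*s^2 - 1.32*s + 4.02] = -1.24*s - 1.32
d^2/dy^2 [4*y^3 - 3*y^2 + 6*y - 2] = 24*y - 6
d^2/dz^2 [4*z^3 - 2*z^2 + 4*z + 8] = 24*z - 4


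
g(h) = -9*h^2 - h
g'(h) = -18*h - 1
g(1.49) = -21.47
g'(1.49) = -27.82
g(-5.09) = -228.08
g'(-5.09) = 90.62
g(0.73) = -5.53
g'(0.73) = -14.14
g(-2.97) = -76.42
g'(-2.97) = 52.46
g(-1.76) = -26.12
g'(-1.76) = 30.68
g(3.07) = -87.89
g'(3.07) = -56.26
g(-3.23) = -90.67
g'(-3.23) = 57.14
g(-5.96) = -313.73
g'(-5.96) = 106.28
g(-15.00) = -2010.00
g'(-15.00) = 269.00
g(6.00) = -330.00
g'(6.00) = -109.00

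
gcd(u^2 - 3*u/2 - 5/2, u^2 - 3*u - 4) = u + 1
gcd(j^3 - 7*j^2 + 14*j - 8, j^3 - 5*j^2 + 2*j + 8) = j^2 - 6*j + 8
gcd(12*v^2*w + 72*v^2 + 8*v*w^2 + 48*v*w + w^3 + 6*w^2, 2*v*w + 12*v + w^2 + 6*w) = 2*v*w + 12*v + w^2 + 6*w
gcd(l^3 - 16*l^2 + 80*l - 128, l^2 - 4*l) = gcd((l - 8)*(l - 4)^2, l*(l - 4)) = l - 4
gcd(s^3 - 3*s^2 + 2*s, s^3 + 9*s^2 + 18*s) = s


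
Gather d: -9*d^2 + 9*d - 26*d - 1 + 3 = -9*d^2 - 17*d + 2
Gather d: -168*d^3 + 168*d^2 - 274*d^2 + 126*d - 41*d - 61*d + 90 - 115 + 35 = -168*d^3 - 106*d^2 + 24*d + 10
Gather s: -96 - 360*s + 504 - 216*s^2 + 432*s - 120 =-216*s^2 + 72*s + 288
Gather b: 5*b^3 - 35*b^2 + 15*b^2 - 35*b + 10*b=5*b^3 - 20*b^2 - 25*b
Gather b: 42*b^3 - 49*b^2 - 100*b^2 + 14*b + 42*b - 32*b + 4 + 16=42*b^3 - 149*b^2 + 24*b + 20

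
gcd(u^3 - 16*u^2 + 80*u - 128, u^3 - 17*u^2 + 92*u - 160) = u^2 - 12*u + 32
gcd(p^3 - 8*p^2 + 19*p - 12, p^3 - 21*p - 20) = 1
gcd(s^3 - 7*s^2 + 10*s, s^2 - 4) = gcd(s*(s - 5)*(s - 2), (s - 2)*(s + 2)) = s - 2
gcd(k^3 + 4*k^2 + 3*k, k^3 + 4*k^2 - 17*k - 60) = k + 3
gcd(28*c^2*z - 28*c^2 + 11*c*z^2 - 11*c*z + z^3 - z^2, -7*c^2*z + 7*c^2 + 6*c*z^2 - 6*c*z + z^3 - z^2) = 7*c*z - 7*c + z^2 - z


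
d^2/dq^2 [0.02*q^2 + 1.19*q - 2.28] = 0.0400000000000000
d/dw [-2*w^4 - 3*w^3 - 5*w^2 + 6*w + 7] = -8*w^3 - 9*w^2 - 10*w + 6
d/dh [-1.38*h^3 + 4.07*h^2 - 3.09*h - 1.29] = -4.14*h^2 + 8.14*h - 3.09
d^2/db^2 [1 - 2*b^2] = -4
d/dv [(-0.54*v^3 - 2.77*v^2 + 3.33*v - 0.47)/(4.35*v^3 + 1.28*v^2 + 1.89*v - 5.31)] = (11.3583*v^4 - 31.0122*v^3 + 5.238*v^2 + 30.6206*v - 16.794)/(18.9225*v^6 + 11.136*v^5 + 18.0814*v^4 - 41.3586*v^3 - 10.0215*v^2 - 20.0718*v + 28.1961)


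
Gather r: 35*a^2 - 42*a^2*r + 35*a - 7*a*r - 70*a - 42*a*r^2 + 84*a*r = 35*a^2 - 42*a*r^2 - 35*a + r*(-42*a^2 + 77*a)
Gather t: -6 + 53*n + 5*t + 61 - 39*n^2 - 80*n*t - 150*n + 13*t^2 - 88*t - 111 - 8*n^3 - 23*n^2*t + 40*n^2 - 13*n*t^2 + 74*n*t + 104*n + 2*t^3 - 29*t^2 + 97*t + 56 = -8*n^3 + n^2 + 7*n + 2*t^3 + t^2*(-13*n - 16) + t*(-23*n^2 - 6*n + 14)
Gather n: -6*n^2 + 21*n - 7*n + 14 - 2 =-6*n^2 + 14*n + 12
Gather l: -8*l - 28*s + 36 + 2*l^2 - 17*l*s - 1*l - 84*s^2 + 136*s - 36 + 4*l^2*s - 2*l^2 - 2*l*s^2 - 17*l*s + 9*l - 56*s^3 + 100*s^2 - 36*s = 4*l^2*s + l*(-2*s^2 - 34*s) - 56*s^3 + 16*s^2 + 72*s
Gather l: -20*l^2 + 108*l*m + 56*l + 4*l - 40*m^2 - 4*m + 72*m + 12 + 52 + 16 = -20*l^2 + l*(108*m + 60) - 40*m^2 + 68*m + 80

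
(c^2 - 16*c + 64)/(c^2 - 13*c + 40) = (c - 8)/(c - 5)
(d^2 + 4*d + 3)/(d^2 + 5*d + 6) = (d + 1)/(d + 2)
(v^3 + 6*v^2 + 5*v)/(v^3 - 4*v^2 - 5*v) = (v + 5)/(v - 5)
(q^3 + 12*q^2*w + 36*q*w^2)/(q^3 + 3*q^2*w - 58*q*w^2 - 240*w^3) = q*(q + 6*w)/(q^2 - 3*q*w - 40*w^2)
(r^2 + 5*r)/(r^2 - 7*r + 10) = r*(r + 5)/(r^2 - 7*r + 10)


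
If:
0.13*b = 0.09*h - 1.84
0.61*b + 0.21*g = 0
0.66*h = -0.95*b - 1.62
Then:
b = -7.94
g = 23.07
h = 8.97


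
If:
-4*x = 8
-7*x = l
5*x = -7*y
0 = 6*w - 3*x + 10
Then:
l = 14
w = -8/3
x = -2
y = 10/7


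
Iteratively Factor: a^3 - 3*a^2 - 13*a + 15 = (a - 1)*(a^2 - 2*a - 15) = (a - 1)*(a + 3)*(a - 5)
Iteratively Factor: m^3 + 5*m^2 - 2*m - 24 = (m + 3)*(m^2 + 2*m - 8) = (m + 3)*(m + 4)*(m - 2)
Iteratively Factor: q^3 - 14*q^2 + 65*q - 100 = (q - 5)*(q^2 - 9*q + 20) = (q - 5)^2*(q - 4)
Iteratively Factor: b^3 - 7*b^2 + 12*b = (b)*(b^2 - 7*b + 12) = b*(b - 3)*(b - 4)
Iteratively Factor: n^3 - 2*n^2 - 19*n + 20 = (n + 4)*(n^2 - 6*n + 5) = (n - 1)*(n + 4)*(n - 5)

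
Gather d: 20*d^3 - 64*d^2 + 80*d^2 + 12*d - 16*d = 20*d^3 + 16*d^2 - 4*d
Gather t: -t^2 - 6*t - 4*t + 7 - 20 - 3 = -t^2 - 10*t - 16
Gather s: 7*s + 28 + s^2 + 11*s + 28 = s^2 + 18*s + 56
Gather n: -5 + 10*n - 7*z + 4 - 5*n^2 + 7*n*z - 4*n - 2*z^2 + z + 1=-5*n^2 + n*(7*z + 6) - 2*z^2 - 6*z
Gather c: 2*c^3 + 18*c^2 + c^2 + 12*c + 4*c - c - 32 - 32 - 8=2*c^3 + 19*c^2 + 15*c - 72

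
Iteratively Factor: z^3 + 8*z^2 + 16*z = (z + 4)*(z^2 + 4*z) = z*(z + 4)*(z + 4)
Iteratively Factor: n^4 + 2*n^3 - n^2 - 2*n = (n - 1)*(n^3 + 3*n^2 + 2*n) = n*(n - 1)*(n^2 + 3*n + 2) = n*(n - 1)*(n + 2)*(n + 1)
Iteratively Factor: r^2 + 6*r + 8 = (r + 2)*(r + 4)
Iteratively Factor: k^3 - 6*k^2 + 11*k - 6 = (k - 1)*(k^2 - 5*k + 6) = (k - 2)*(k - 1)*(k - 3)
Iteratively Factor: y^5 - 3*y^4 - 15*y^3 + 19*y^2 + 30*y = (y - 2)*(y^4 - y^3 - 17*y^2 - 15*y) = (y - 5)*(y - 2)*(y^3 + 4*y^2 + 3*y) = y*(y - 5)*(y - 2)*(y^2 + 4*y + 3) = y*(y - 5)*(y - 2)*(y + 3)*(y + 1)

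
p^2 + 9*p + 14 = (p + 2)*(p + 7)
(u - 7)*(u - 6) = u^2 - 13*u + 42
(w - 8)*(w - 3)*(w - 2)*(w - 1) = w^4 - 14*w^3 + 59*w^2 - 94*w + 48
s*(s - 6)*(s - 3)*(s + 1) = s^4 - 8*s^3 + 9*s^2 + 18*s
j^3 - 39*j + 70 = (j - 5)*(j - 2)*(j + 7)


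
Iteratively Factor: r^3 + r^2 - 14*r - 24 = (r + 3)*(r^2 - 2*r - 8) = (r - 4)*(r + 3)*(r + 2)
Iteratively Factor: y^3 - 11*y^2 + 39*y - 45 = (y - 3)*(y^2 - 8*y + 15) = (y - 5)*(y - 3)*(y - 3)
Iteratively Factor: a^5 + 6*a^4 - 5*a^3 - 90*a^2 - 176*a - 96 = (a - 4)*(a^4 + 10*a^3 + 35*a^2 + 50*a + 24) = (a - 4)*(a + 3)*(a^3 + 7*a^2 + 14*a + 8) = (a - 4)*(a + 2)*(a + 3)*(a^2 + 5*a + 4) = (a - 4)*(a + 1)*(a + 2)*(a + 3)*(a + 4)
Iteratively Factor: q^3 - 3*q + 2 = (q - 1)*(q^2 + q - 2) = (q - 1)*(q + 2)*(q - 1)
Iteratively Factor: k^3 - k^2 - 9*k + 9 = (k - 1)*(k^2 - 9) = (k - 3)*(k - 1)*(k + 3)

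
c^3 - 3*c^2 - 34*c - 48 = (c - 8)*(c + 2)*(c + 3)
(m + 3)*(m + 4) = m^2 + 7*m + 12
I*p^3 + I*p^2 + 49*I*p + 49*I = (p - 7*I)*(p + 7*I)*(I*p + I)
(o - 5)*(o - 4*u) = o^2 - 4*o*u - 5*o + 20*u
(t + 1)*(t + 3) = t^2 + 4*t + 3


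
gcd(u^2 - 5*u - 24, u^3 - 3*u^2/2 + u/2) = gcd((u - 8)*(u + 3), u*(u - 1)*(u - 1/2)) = 1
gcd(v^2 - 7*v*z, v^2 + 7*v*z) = v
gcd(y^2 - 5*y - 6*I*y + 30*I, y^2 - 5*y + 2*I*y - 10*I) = y - 5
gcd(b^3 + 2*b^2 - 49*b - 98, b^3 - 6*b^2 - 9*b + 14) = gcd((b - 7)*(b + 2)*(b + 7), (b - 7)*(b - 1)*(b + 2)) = b^2 - 5*b - 14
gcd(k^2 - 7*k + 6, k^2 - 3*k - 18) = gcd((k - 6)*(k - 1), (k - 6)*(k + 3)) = k - 6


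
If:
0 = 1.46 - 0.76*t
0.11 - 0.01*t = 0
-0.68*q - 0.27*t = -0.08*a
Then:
No Solution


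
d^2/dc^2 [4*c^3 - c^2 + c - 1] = 24*c - 2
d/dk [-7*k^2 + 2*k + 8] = 2 - 14*k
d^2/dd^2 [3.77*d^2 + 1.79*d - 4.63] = 7.54000000000000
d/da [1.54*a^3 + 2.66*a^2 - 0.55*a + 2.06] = 4.62*a^2 + 5.32*a - 0.55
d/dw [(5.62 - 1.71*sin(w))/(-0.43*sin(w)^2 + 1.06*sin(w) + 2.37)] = (-0.7353*sin(w)^2 + 4.8332*sin(w) - 10.0099)*cos(w)/(0.1849*sin(w)^4 - 0.9116*sin(w)^3 - 0.9146*sin(w)^2 + 5.0244*sin(w) + 5.6169)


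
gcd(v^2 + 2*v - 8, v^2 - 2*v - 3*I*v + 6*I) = v - 2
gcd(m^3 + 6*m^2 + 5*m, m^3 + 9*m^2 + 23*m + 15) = m^2 + 6*m + 5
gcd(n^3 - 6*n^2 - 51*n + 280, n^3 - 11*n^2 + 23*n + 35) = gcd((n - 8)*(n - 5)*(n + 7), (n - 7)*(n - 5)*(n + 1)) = n - 5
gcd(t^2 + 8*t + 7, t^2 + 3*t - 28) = t + 7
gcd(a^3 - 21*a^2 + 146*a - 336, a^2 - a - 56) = a - 8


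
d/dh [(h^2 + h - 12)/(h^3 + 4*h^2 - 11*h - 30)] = (-h^2 - 8*h - 18)/(h^4 + 14*h^3 + 69*h^2 + 140*h + 100)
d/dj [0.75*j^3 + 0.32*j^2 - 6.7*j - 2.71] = 2.25*j^2 + 0.64*j - 6.7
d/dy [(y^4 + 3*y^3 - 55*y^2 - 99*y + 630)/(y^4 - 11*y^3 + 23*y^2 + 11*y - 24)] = 2*(-7*y^4 + 36*y^3 + 176*y^2 - 1632*y - 253)/(y^6 - 16*y^5 + 62*y^4 + 32*y^3 - 127*y^2 - 16*y + 64)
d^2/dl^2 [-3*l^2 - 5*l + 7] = -6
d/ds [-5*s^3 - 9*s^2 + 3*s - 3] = -15*s^2 - 18*s + 3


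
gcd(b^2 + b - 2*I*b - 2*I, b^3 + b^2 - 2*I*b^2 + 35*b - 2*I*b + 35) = b + 1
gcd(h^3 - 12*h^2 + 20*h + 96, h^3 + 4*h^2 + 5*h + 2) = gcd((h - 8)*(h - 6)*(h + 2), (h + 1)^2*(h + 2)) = h + 2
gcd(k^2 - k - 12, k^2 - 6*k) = 1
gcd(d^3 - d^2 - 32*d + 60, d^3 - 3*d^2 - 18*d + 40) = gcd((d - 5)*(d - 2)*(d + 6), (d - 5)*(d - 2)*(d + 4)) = d^2 - 7*d + 10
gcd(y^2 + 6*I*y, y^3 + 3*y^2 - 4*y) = y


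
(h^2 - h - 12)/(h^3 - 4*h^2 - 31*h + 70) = (h^2 - h - 12)/(h^3 - 4*h^2 - 31*h + 70)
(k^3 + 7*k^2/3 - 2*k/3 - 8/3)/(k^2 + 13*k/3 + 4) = (k^2 + k - 2)/(k + 3)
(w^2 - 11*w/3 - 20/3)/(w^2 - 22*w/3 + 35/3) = (3*w + 4)/(3*w - 7)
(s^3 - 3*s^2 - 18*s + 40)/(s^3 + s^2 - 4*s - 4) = (s^2 - s - 20)/(s^2 + 3*s + 2)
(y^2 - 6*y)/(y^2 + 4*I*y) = (y - 6)/(y + 4*I)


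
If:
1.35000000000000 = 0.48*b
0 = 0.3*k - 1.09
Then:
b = 2.81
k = 3.63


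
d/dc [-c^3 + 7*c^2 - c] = -3*c^2 + 14*c - 1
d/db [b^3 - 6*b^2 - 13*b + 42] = 3*b^2 - 12*b - 13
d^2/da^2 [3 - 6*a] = 0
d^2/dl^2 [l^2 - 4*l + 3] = 2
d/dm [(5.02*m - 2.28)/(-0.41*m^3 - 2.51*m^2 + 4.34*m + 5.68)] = (4.1164*m^3 + 9.7958*m^2 - 11.4456*m + 38.4088)/(0.1681*m^6 + 2.0582*m^5 + 2.7413*m^4 - 26.4444*m^3 - 9.678*m^2 + 49.3024*m + 32.2624)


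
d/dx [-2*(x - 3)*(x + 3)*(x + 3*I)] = -6*x^2 - 12*I*x + 18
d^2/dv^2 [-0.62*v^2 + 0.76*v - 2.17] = -1.24000000000000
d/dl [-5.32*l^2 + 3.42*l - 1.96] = 3.42 - 10.64*l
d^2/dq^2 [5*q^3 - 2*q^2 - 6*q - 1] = 30*q - 4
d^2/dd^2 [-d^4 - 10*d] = -12*d^2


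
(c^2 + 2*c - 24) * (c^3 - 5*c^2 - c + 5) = c^5 - 3*c^4 - 35*c^3 + 123*c^2 + 34*c - 120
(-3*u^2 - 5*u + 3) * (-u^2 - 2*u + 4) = 3*u^4 + 11*u^3 - 5*u^2 - 26*u + 12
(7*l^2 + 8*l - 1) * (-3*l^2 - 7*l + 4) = -21*l^4 - 73*l^3 - 25*l^2 + 39*l - 4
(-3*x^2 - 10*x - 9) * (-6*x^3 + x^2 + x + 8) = 18*x^5 + 57*x^4 + 41*x^3 - 43*x^2 - 89*x - 72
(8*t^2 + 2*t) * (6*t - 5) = 48*t^3 - 28*t^2 - 10*t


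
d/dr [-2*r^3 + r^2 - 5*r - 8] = -6*r^2 + 2*r - 5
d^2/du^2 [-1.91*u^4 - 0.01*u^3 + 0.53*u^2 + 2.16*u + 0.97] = -22.92*u^2 - 0.06*u + 1.06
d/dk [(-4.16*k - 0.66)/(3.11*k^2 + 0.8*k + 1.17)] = (12.9376*k^2 + 4.1052*k - 4.3392)/(9.6721*k^4 + 4.976*k^3 + 7.9174*k^2 + 1.872*k + 1.3689)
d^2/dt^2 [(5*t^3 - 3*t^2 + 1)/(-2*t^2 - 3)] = 6*(10*t^3 - 22*t^2 - 45*t + 11)/(8*t^6 + 36*t^4 + 54*t^2 + 27)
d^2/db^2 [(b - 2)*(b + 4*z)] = 2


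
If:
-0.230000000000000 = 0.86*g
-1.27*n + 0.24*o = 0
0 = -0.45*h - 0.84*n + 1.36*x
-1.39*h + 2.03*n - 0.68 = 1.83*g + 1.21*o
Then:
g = -0.27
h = 7.43198421252688*x + 0.200057324889355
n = -2.36237249480607*x - 0.107173566905012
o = -12.5008877850154*x - 0.567126791539021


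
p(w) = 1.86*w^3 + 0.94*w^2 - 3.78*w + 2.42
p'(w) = 5.58*w^2 + 1.88*w - 3.78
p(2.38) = 23.82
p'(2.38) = 32.30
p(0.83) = 0.99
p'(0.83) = 1.62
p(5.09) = 252.82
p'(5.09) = 150.36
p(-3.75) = -68.27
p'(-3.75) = 67.64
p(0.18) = 1.78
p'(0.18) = -3.26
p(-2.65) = -15.58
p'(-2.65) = 30.42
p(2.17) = 17.65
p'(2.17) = 26.58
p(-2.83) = -21.51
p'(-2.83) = 35.59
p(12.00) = 3306.50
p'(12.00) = 822.30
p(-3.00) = -28.00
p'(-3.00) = 40.80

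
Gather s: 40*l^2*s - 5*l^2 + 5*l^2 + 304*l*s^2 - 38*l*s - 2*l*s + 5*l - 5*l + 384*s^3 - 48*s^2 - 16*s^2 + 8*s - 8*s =384*s^3 + s^2*(304*l - 64) + s*(40*l^2 - 40*l)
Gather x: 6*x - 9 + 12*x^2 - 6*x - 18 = 12*x^2 - 27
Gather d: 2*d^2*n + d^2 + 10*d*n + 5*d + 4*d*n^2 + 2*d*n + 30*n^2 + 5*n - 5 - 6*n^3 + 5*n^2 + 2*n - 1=d^2*(2*n + 1) + d*(4*n^2 + 12*n + 5) - 6*n^3 + 35*n^2 + 7*n - 6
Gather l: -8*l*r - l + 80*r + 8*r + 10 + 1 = l*(-8*r - 1) + 88*r + 11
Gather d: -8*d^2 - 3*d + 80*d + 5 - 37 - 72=-8*d^2 + 77*d - 104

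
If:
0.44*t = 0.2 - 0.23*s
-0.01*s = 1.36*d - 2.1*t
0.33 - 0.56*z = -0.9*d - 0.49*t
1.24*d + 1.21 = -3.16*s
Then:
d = 1.49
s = -0.97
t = 0.96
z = 3.82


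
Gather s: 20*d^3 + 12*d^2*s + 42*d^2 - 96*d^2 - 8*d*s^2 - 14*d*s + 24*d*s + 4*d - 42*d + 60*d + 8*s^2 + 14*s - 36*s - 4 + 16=20*d^3 - 54*d^2 + 22*d + s^2*(8 - 8*d) + s*(12*d^2 + 10*d - 22) + 12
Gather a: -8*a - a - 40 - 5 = -9*a - 45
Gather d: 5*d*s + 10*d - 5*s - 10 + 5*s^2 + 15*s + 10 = d*(5*s + 10) + 5*s^2 + 10*s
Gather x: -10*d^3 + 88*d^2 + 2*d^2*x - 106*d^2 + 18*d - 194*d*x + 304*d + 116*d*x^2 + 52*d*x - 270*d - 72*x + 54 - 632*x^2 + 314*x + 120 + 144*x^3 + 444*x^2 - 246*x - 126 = -10*d^3 - 18*d^2 + 52*d + 144*x^3 + x^2*(116*d - 188) + x*(2*d^2 - 142*d - 4) + 48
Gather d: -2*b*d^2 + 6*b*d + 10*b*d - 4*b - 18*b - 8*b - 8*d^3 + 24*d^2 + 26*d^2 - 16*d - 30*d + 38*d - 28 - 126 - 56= -30*b - 8*d^3 + d^2*(50 - 2*b) + d*(16*b - 8) - 210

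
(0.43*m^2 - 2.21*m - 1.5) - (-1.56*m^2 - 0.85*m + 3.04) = 1.99*m^2 - 1.36*m - 4.54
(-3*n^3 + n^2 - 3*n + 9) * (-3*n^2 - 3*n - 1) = 9*n^5 + 6*n^4 + 9*n^3 - 19*n^2 - 24*n - 9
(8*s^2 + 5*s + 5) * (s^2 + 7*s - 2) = 8*s^4 + 61*s^3 + 24*s^2 + 25*s - 10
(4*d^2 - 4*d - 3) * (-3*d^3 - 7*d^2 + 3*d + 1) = -12*d^5 - 16*d^4 + 49*d^3 + 13*d^2 - 13*d - 3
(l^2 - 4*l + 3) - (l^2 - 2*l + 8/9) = 19/9 - 2*l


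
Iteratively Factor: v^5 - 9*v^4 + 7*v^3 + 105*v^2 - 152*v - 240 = (v - 4)*(v^4 - 5*v^3 - 13*v^2 + 53*v + 60) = (v - 4)*(v + 1)*(v^3 - 6*v^2 - 7*v + 60) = (v - 4)^2*(v + 1)*(v^2 - 2*v - 15) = (v - 4)^2*(v + 1)*(v + 3)*(v - 5)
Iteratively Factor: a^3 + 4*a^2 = (a)*(a^2 + 4*a) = a*(a + 4)*(a)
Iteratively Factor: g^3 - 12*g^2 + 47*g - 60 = (g - 5)*(g^2 - 7*g + 12) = (g - 5)*(g - 3)*(g - 4)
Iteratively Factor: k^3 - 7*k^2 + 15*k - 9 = (k - 3)*(k^2 - 4*k + 3) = (k - 3)*(k - 1)*(k - 3)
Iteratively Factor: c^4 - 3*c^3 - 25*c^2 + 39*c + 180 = (c + 3)*(c^3 - 6*c^2 - 7*c + 60) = (c - 4)*(c + 3)*(c^2 - 2*c - 15) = (c - 4)*(c + 3)^2*(c - 5)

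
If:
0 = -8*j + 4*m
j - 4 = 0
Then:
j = 4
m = 8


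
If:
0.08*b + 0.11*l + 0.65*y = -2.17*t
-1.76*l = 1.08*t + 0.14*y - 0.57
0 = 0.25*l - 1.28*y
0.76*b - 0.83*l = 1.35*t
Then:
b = 0.29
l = 0.35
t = -0.05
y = 0.07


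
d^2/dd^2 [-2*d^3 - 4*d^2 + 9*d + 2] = -12*d - 8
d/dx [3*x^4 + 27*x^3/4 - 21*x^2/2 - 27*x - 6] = 12*x^3 + 81*x^2/4 - 21*x - 27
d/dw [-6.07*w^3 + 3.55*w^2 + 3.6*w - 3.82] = -18.21*w^2 + 7.1*w + 3.6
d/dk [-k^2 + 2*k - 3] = 2 - 2*k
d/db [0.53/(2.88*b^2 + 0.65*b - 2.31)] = (-3.0528*b - 0.3445)/(2.88*b^2 + 0.65*b - 2.31)^2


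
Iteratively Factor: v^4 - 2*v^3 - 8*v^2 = (v - 4)*(v^3 + 2*v^2) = (v - 4)*(v + 2)*(v^2) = v*(v - 4)*(v + 2)*(v)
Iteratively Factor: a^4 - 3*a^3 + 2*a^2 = (a - 2)*(a^3 - a^2) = (a - 2)*(a - 1)*(a^2) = a*(a - 2)*(a - 1)*(a)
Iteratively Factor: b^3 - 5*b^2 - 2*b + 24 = (b - 3)*(b^2 - 2*b - 8) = (b - 3)*(b + 2)*(b - 4)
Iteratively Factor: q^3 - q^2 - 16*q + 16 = (q - 1)*(q^2 - 16) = (q - 1)*(q + 4)*(q - 4)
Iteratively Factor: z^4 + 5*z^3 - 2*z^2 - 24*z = (z + 4)*(z^3 + z^2 - 6*z) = (z - 2)*(z + 4)*(z^2 + 3*z) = z*(z - 2)*(z + 4)*(z + 3)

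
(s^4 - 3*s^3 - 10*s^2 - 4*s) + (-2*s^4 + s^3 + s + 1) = -s^4 - 2*s^3 - 10*s^2 - 3*s + 1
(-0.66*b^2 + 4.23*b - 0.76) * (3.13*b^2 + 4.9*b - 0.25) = -2.0658*b^4 + 10.0059*b^3 + 18.5132*b^2 - 4.7815*b + 0.19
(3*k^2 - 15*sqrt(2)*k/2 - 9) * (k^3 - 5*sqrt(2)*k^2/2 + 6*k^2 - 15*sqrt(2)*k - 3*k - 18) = 3*k^5 - 15*sqrt(2)*k^4 + 18*k^4 - 90*sqrt(2)*k^3 + 39*k^3/2 + 45*sqrt(2)*k^2 + 117*k^2 + 27*k + 270*sqrt(2)*k + 162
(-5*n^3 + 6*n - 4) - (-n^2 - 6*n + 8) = -5*n^3 + n^2 + 12*n - 12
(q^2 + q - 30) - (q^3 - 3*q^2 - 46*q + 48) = -q^3 + 4*q^2 + 47*q - 78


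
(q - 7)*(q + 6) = q^2 - q - 42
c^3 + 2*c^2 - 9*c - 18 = (c - 3)*(c + 2)*(c + 3)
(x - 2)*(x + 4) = x^2 + 2*x - 8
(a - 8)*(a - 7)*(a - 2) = a^3 - 17*a^2 + 86*a - 112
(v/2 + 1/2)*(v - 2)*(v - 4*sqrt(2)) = v^3/2 - 2*sqrt(2)*v^2 - v^2/2 - v + 2*sqrt(2)*v + 4*sqrt(2)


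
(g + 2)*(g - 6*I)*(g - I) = g^3 + 2*g^2 - 7*I*g^2 - 6*g - 14*I*g - 12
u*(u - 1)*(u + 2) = u^3 + u^2 - 2*u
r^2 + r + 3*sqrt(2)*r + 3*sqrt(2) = (r + 1)*(r + 3*sqrt(2))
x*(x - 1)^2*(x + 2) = x^4 - 3*x^2 + 2*x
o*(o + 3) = o^2 + 3*o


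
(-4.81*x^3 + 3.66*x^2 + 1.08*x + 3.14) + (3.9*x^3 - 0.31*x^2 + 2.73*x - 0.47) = -0.91*x^3 + 3.35*x^2 + 3.81*x + 2.67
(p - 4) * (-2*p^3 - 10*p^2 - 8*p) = -2*p^4 - 2*p^3 + 32*p^2 + 32*p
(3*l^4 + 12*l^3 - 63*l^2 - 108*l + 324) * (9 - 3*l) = -9*l^5 - 9*l^4 + 297*l^3 - 243*l^2 - 1944*l + 2916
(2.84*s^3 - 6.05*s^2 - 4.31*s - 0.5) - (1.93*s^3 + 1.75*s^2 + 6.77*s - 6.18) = 0.91*s^3 - 7.8*s^2 - 11.08*s + 5.68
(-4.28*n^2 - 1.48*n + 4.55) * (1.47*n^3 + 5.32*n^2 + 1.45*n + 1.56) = -6.2916*n^5 - 24.9452*n^4 - 7.3911*n^3 + 15.3832*n^2 + 4.2887*n + 7.098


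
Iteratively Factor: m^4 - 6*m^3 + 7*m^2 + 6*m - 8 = (m - 4)*(m^3 - 2*m^2 - m + 2) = (m - 4)*(m + 1)*(m^2 - 3*m + 2) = (m - 4)*(m - 2)*(m + 1)*(m - 1)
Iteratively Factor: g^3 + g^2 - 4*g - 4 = (g - 2)*(g^2 + 3*g + 2) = (g - 2)*(g + 1)*(g + 2)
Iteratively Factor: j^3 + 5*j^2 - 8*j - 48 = (j + 4)*(j^2 + j - 12) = (j + 4)^2*(j - 3)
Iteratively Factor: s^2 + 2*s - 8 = (s + 4)*(s - 2)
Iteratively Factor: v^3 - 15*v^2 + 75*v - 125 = (v - 5)*(v^2 - 10*v + 25) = (v - 5)^2*(v - 5)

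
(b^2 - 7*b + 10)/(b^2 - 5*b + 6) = (b - 5)/(b - 3)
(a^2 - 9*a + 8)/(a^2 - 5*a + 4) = (a - 8)/(a - 4)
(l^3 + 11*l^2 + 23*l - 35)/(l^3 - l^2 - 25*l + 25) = (l + 7)/(l - 5)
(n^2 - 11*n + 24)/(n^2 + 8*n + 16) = (n^2 - 11*n + 24)/(n^2 + 8*n + 16)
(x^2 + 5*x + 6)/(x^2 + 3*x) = (x + 2)/x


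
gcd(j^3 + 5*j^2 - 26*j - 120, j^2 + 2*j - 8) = j + 4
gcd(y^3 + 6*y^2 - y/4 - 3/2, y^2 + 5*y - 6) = y + 6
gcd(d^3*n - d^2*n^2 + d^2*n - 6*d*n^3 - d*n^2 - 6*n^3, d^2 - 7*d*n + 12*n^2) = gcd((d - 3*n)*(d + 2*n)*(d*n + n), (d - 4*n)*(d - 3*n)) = d - 3*n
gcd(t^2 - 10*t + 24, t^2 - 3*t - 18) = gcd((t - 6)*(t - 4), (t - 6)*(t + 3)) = t - 6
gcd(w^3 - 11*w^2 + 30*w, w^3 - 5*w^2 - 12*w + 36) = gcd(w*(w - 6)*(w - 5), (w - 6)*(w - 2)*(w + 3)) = w - 6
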